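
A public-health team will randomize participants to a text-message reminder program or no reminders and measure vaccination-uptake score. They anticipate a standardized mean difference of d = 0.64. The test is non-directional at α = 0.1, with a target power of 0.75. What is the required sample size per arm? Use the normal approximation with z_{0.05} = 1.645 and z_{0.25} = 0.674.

n = 27 per group

For two independent groups with equal n: n = 2·((z_{α/2} + z_β) / d)².
z_{α/2} + z_β = 1.645 + 0.674 = 2.319.
n = 2 × (2.319 / 0.64)² = 2 × 3.623² = 2 × 13.13 = 26.3.
Round up to the next whole participant.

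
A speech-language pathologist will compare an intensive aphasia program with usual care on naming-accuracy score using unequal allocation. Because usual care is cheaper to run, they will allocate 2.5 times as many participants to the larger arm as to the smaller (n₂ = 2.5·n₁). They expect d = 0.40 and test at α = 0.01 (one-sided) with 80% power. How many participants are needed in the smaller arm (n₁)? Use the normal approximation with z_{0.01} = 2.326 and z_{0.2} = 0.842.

n₁ = 88

With allocation ratio k = n₂/n₁ = 2.5, Var(x̄₁−x̄₂) = σ²(1/n₁ + 1/(k·n₁)) = σ²·(k+1)/(k·n₁).
So n₁ = (1 + 1/k)·((z_{α} + z_β)/d)² = 1.400 × (3.168/0.40)².
n₁ = 1.400 × 62.73 = 87.8.
Round up: n₁ = 88, giving n₂ = 2.5 × 88 = 220.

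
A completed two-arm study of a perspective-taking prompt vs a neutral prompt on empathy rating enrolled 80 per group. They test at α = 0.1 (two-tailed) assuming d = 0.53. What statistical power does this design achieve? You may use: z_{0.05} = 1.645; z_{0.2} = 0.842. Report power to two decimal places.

For two equal groups, power = Φ(d·√(n/2) − z_{α/2}).
d·√(n/2) = 0.53 × √(80/2) = 0.53 × 6.325 = 3.352.
z_β = 3.352 − 1.645 = 1.707.
Power = Φ(1.707) = 0.956.

power ≈ 0.96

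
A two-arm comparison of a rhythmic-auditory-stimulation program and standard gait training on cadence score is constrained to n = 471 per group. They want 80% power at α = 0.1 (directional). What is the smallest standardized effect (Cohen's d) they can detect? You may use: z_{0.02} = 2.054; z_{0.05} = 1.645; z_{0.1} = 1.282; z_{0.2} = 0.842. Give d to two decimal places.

d_min ≈ 0.14

For two independent groups of n = 471 each: d_min = (z_{α} + z_β)·√(2/n).
z-sum = 1.282 + 0.842 = 2.124.
d_min = 2.124 × √(2/471) = 2.124 × 0.0652 = 0.138.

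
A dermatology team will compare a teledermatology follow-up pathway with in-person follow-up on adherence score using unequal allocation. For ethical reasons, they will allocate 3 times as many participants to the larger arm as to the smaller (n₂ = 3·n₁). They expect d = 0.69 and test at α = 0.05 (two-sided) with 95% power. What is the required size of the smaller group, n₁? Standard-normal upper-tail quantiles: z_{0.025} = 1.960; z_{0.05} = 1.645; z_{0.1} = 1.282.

n₁ = 37

With allocation ratio k = n₂/n₁ = 3, Var(x̄₁−x̄₂) = σ²(1/n₁ + 1/(k·n₁)) = σ²·(k+1)/(k·n₁).
So n₁ = (1 + 1/k)·((z_{α/2} + z_β)/d)² = 1.333 × (3.605/0.69)².
n₁ = 1.333 × 27.30 = 36.4.
Round up: n₁ = 37, giving n₂ = 3 × 37 = 111.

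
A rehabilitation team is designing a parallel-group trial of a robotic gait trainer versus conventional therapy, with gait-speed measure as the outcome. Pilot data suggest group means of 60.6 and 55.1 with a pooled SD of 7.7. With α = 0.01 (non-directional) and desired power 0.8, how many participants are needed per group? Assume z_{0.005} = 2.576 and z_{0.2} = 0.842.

n = 46 per group

Cohen's d = |M₁ − M₂| / SD_pooled = |60.6 − 55.1| / 7.7 = 5.5 / 7.7 = 0.714.
For two independent groups with equal n: n = 2·((z_{α/2} + z_β) / d)².
z_{α/2} + z_β = 2.576 + 0.842 = 3.418.
n = 2 × (3.418 / 0.714)² = 2 × 4.787² = 2 × 22.92 = 45.8.
Round up to the next whole participant.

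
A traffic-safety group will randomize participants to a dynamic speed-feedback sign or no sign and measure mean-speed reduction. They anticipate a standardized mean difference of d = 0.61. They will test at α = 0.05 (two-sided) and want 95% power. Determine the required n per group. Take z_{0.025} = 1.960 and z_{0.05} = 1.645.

n = 70 per group

For two independent groups with equal n: n = 2·((z_{α/2} + z_β) / d)².
z_{α/2} + z_β = 1.960 + 1.645 = 3.605.
n = 2 × (3.605 / 0.61)² = 2 × 5.910² = 2 × 34.93 = 69.9.
Round up to the next whole participant.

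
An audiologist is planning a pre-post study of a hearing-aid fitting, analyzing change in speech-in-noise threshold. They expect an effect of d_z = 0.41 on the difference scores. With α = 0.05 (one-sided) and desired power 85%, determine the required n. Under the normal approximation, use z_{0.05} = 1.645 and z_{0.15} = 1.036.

For a paired (one-sample on differences) test: n = ((z_{α} + z_β) / d)².
z_{α} + z_β = 1.645 + 1.036 = 2.681.
n = (2.681 / 0.41)² = 6.539² = 42.76.
Round up.

n = 43 pairs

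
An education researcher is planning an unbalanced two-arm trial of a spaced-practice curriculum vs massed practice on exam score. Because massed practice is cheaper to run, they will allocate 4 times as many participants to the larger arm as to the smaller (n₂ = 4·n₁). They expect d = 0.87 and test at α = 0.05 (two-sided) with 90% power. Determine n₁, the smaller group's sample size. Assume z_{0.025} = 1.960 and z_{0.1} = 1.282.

With allocation ratio k = n₂/n₁ = 4, Var(x̄₁−x̄₂) = σ²(1/n₁ + 1/(k·n₁)) = σ²·(k+1)/(k·n₁).
So n₁ = (1 + 1/k)·((z_{α/2} + z_β)/d)² = 1.250 × (3.242/0.87)².
n₁ = 1.250 × 13.89 = 17.4.
Round up: n₁ = 18, giving n₂ = 4 × 18 = 72.

n₁ = 18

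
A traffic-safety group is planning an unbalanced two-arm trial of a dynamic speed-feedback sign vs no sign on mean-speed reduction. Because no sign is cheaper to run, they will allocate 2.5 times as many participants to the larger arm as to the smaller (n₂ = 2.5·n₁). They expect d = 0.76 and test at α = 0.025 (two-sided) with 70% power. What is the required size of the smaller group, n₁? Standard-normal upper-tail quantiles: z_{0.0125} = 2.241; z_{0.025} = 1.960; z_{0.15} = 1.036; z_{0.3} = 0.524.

n₁ = 19

With allocation ratio k = n₂/n₁ = 2.5, Var(x̄₁−x̄₂) = σ²(1/n₁ + 1/(k·n₁)) = σ²·(k+1)/(k·n₁).
So n₁ = (1 + 1/k)·((z_{α/2} + z_β)/d)² = 1.400 × (2.765/0.76)².
n₁ = 1.400 × 13.24 = 18.5.
Round up: n₁ = 19, giving n₂ = ⌈2.5 × 19⌉ = ⌈47.5⌉ = 48.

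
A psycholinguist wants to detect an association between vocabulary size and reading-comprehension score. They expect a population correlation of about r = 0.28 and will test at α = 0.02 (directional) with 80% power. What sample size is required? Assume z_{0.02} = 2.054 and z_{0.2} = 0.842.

n = 105

Fisher's z: C = ½·ln((1+r)/(1−r)) = ½·ln(1.7778) = 0.2877.
n = ((z_{α} + z_β)/C)² + 3.
(2.054 + 0.842) / 0.2877 = 2.896 / 0.2877 = 10.066.
n = 10.066² + 3 = 101.33 + 3 = 104.3.
Round up.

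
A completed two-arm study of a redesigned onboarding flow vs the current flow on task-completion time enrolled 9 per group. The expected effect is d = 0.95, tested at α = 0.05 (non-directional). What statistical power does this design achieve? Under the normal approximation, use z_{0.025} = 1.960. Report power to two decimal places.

For two equal groups, power = Φ(d·√(n/2) − z_{α/2}).
d·√(n/2) = 0.95 × √(9/2) = 0.95 × 2.121 = 2.015.
z_β = 2.015 − 1.960 = 0.055.
Power = Φ(0.055) = 0.522.

power ≈ 0.52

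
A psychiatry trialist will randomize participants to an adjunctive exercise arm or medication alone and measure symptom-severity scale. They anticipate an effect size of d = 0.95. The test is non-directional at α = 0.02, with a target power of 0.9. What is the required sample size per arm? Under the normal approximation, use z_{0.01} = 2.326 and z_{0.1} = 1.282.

n = 29 per group

For two independent groups with equal n: n = 2·((z_{α/2} + z_β) / d)².
z_{α/2} + z_β = 2.326 + 1.282 = 3.608.
n = 2 × (3.608 / 0.95)² = 2 × 3.798² = 2 × 14.42 = 28.8.
Round up to the next whole participant.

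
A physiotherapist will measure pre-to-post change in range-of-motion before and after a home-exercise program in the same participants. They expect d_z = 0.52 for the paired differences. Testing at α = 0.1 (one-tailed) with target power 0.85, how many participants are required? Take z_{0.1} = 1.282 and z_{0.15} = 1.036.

n = 20 pairs

For a paired (one-sample on differences) test: n = ((z_{α} + z_β) / d)².
z_{α} + z_β = 1.282 + 1.036 = 2.318.
n = (2.318 / 0.52)² = 4.458² = 19.87.
Round up.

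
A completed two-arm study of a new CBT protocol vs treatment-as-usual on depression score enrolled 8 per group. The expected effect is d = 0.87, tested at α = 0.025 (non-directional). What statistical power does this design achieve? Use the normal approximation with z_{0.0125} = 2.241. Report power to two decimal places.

For two equal groups, power = Φ(d·√(n/2) − z_{α/2}).
d·√(n/2) = 0.87 × √(8/2) = 0.87 × 2.000 = 1.740.
z_β = 1.740 − 2.241 = -0.501.
Power = Φ(-0.501) = 0.308.

power ≈ 0.31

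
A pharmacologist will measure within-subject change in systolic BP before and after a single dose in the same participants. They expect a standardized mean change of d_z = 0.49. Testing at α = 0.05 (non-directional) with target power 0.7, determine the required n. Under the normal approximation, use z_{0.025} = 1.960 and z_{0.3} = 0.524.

For a paired (one-sample on differences) test: n = ((z_{α/2} + z_β) / d)².
z_{α/2} + z_β = 1.960 + 0.524 = 2.484.
n = (2.484 / 0.49)² = 5.069² = 25.70.
Round up.

n = 26 pairs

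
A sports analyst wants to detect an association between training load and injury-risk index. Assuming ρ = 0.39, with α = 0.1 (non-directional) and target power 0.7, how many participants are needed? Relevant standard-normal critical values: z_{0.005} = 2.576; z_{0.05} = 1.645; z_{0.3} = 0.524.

n = 31

Fisher's z: C = ½·ln((1+r)/(1−r)) = ½·ln(2.2787) = 0.4118.
n = ((z_{α/2} + z_β)/C)² + 3.
(1.645 + 0.524) / 0.4118 = 2.169 / 0.4118 = 5.267.
n = 5.267² + 3 = 27.74 + 3 = 30.7.
Round up.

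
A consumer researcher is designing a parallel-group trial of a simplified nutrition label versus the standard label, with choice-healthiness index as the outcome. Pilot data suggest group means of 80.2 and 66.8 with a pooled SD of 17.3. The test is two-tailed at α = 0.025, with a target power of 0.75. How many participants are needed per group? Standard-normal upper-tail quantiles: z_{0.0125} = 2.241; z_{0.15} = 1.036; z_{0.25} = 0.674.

n = 29 per group

Cohen's d = |M₁ − M₂| / SD_pooled = |80.2 − 66.8| / 17.3 = 13.4 / 17.3 = 0.775.
For two independent groups with equal n: n = 2·((z_{α/2} + z_β) / d)².
z_{α/2} + z_β = 2.241 + 0.674 = 2.915.
n = 2 × (2.915 / 0.775)² = 2 × 3.761² = 2 × 14.15 = 28.3.
Round up to the next whole participant.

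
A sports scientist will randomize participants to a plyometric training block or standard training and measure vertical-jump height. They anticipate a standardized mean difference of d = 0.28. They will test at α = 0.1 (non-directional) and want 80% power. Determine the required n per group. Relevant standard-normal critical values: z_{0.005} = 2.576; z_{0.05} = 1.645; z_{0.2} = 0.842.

n = 158 per group

For two independent groups with equal n: n = 2·((z_{α/2} + z_β) / d)².
z_{α/2} + z_β = 1.645 + 0.842 = 2.487.
n = 2 × (2.487 / 0.28)² = 2 × 8.882² = 2 × 78.89 = 157.8.
Round up to the next whole participant.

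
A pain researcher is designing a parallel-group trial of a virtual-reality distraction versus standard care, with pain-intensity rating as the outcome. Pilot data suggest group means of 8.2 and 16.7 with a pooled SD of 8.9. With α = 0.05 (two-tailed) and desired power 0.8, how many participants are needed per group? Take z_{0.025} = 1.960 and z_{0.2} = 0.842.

Cohen's d = |M₁ − M₂| / SD_pooled = |8.2 − 16.7| / 8.9 = 8.5 / 8.9 = 0.955.
For two independent groups with equal n: n = 2·((z_{α/2} + z_β) / d)².
z_{α/2} + z_β = 1.960 + 0.842 = 2.802.
n = 2 × (2.802 / 0.955)² = 2 × 2.934² = 2 × 8.61 = 17.2.
Round up to the next whole participant.

n = 18 per group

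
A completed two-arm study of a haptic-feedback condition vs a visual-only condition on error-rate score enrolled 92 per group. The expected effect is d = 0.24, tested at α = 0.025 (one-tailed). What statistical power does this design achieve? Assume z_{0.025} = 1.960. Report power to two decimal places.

For two equal groups, power = Φ(d·√(n/2) − z_{α}).
d·√(n/2) = 0.24 × √(92/2) = 0.24 × 6.782 = 1.628.
z_β = 1.628 − 1.960 = -0.332.
Power = Φ(-0.332) = 0.370.

power ≈ 0.37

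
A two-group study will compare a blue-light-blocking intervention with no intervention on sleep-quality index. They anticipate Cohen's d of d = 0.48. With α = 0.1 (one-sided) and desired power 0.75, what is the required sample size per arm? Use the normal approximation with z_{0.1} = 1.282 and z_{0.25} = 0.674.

n = 34 per group

For two independent groups with equal n: n = 2·((z_{α} + z_β) / d)².
z_{α} + z_β = 1.282 + 0.674 = 1.956.
n = 2 × (1.956 / 0.48)² = 2 × 4.075² = 2 × 16.61 = 33.2.
Round up to the next whole participant.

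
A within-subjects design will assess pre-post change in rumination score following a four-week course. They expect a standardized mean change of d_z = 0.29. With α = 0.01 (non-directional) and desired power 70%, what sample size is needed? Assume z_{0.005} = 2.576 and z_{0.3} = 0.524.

For a paired (one-sample on differences) test: n = ((z_{α/2} + z_β) / d)².
z_{α/2} + z_β = 2.576 + 0.524 = 3.100.
n = (3.100 / 0.29)² = 10.690² = 114.27.
Round up.

n = 115 pairs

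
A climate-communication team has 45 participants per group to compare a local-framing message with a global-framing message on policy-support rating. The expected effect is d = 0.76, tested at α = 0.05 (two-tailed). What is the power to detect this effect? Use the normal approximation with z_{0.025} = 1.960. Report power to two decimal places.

power ≈ 0.95

For two equal groups, power = Φ(d·√(n/2) − z_{α/2}).
d·√(n/2) = 0.76 × √(45/2) = 0.76 × 4.743 = 3.605.
z_β = 3.605 − 1.960 = 1.645.
Power = Φ(1.645) = 0.950.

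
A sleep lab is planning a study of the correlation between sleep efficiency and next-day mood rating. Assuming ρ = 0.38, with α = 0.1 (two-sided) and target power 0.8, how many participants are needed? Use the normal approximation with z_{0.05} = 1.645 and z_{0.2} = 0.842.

n = 42

Fisher's z: C = ½·ln((1+r)/(1−r)) = ½·ln(2.2258) = 0.4001.
n = ((z_{α/2} + z_β)/C)² + 3.
(1.645 + 0.842) / 0.4001 = 2.487 / 0.4001 = 6.216.
n = 6.216² + 3 = 38.64 + 3 = 41.6.
Round up.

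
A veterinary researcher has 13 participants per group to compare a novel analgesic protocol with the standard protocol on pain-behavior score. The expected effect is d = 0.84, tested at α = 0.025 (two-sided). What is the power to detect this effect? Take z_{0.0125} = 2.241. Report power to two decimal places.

power ≈ 0.46

For two equal groups, power = Φ(d·√(n/2) − z_{α/2}).
d·√(n/2) = 0.84 × √(13/2) = 0.84 × 2.550 = 2.142.
z_β = 2.142 − 2.241 = -0.099.
Power = Φ(-0.099) = 0.460.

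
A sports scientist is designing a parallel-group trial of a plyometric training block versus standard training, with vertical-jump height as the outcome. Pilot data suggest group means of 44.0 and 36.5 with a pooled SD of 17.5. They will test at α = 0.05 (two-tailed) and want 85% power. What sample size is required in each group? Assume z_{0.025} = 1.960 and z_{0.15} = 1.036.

Cohen's d = |M₁ − M₂| / SD_pooled = |44.0 − 36.5| / 17.5 = 7.5 / 17.5 = 0.429.
For two independent groups with equal n: n = 2·((z_{α/2} + z_β) / d)².
z_{α/2} + z_β = 1.960 + 1.036 = 2.996.
n = 2 × (2.996 / 0.429)² = 2 × 6.984² = 2 × 48.77 = 97.5.
Round up to the next whole participant.

n = 98 per group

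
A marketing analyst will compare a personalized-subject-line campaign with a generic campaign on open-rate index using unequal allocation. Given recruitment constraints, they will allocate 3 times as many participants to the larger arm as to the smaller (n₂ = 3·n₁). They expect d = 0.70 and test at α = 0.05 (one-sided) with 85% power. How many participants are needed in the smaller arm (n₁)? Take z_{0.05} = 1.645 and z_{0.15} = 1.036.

n₁ = 20

With allocation ratio k = n₂/n₁ = 3, Var(x̄₁−x̄₂) = σ²(1/n₁ + 1/(k·n₁)) = σ²·(k+1)/(k·n₁).
So n₁ = (1 + 1/k)·((z_{α} + z_β)/d)² = 1.333 × (2.681/0.70)².
n₁ = 1.333 × 14.67 = 19.6.
Round up: n₁ = 20, giving n₂ = 3 × 20 = 60.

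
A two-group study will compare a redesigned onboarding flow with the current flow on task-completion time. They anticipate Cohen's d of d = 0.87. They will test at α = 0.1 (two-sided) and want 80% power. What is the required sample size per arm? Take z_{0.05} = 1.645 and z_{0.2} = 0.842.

n = 17 per group

For two independent groups with equal n: n = 2·((z_{α/2} + z_β) / d)².
z_{α/2} + z_β = 1.645 + 0.842 = 2.487.
n = 2 × (2.487 / 0.87)² = 2 × 2.859² = 2 × 8.17 = 16.3.
Round up to the next whole participant.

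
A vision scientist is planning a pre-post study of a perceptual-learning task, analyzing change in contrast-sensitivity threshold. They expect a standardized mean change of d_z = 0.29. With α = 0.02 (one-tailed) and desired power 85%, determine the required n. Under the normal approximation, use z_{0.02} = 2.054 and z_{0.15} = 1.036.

n = 114 pairs

For a paired (one-sample on differences) test: n = ((z_{α} + z_β) / d)².
z_{α} + z_β = 2.054 + 1.036 = 3.090.
n = (3.090 / 0.29)² = 10.655² = 113.53.
Round up.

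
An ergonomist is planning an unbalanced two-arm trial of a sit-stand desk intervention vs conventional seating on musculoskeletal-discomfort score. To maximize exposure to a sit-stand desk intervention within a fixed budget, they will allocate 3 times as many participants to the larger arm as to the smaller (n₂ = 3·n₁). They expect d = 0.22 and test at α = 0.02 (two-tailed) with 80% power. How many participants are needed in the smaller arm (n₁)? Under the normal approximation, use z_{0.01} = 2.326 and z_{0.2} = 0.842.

With allocation ratio k = n₂/n₁ = 3, Var(x̄₁−x̄₂) = σ²(1/n₁ + 1/(k·n₁)) = σ²·(k+1)/(k·n₁).
So n₁ = (1 + 1/k)·((z_{α/2} + z_β)/d)² = 1.333 × (3.168/0.22)².
n₁ = 1.333 × 207.36 = 276.5.
Round up: n₁ = 277, giving n₂ = 3 × 277 = 831.

n₁ = 277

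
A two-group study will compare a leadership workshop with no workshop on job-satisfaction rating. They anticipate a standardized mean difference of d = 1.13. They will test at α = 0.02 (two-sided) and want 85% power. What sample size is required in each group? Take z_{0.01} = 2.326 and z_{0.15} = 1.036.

For two independent groups with equal n: n = 2·((z_{α/2} + z_β) / d)².
z_{α/2} + z_β = 2.326 + 1.036 = 3.362.
n = 2 × (3.362 / 1.13)² = 2 × 2.975² = 2 × 8.85 = 17.7.
Round up to the next whole participant.

n = 18 per group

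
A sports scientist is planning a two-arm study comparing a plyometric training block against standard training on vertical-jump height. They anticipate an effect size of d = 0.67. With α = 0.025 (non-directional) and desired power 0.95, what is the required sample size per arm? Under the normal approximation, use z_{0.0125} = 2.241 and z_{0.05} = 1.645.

For two independent groups with equal n: n = 2·((z_{α/2} + z_β) / d)².
z_{α/2} + z_β = 2.241 + 1.645 = 3.886.
n = 2 × (3.886 / 0.67)² = 2 × 5.800² = 2 × 33.64 = 67.3.
Round up to the next whole participant.

n = 68 per group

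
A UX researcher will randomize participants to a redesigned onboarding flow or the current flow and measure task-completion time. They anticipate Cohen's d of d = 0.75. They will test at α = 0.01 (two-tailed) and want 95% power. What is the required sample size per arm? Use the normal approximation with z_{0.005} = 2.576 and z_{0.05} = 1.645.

For two independent groups with equal n: n = 2·((z_{α/2} + z_β) / d)².
z_{α/2} + z_β = 2.576 + 1.645 = 4.221.
n = 2 × (4.221 / 0.75)² = 2 × 5.628² = 2 × 31.67 = 63.3.
Round up to the next whole participant.

n = 64 per group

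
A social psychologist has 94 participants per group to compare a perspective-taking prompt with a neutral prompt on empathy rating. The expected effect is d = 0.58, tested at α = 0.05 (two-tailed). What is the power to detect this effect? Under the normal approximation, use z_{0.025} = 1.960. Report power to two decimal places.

For two equal groups, power = Φ(d·√(n/2) − z_{α/2}).
d·√(n/2) = 0.58 × √(94/2) = 0.58 × 6.856 = 3.976.
z_β = 3.976 − 1.960 = 2.016.
Power = Φ(2.016) = 0.978.

power ≈ 0.98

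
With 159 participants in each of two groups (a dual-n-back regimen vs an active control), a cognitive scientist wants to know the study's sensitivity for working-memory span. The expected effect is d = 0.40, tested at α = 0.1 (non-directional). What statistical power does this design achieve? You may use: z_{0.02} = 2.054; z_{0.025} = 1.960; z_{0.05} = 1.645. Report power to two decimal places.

power ≈ 0.97

For two equal groups, power = Φ(d·√(n/2) − z_{α/2}).
d·√(n/2) = 0.40 × √(159/2) = 0.40 × 8.916 = 3.567.
z_β = 3.567 − 1.645 = 1.922.
Power = Φ(1.922) = 0.973.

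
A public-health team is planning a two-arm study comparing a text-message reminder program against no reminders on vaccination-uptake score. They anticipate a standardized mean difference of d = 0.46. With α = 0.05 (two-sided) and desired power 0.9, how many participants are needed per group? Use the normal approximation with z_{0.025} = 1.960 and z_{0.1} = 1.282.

n = 100 per group

For two independent groups with equal n: n = 2·((z_{α/2} + z_β) / d)².
z_{α/2} + z_β = 1.960 + 1.282 = 3.242.
n = 2 × (3.242 / 0.46)² = 2 × 7.048² = 2 × 49.67 = 99.3.
Round up to the next whole participant.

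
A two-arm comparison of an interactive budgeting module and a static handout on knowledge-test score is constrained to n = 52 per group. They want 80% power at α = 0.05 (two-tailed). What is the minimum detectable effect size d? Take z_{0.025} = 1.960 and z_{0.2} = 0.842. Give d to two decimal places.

d_min ≈ 0.55

For two independent groups of n = 52 each: d_min = (z_{α/2} + z_β)·√(2/n).
z-sum = 1.960 + 0.842 = 2.802.
d_min = 2.802 × √(2/52) = 2.802 × 0.1961 = 0.550.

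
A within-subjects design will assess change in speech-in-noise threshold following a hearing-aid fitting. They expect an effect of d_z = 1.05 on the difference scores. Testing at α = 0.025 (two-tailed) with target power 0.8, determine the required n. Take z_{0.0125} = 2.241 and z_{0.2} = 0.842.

For a paired (one-sample on differences) test: n = ((z_{α/2} + z_β) / d)².
z_{α/2} + z_β = 2.241 + 0.842 = 3.083.
n = (3.083 / 1.05)² = 2.936² = 8.62.
Round up.

n = 9 pairs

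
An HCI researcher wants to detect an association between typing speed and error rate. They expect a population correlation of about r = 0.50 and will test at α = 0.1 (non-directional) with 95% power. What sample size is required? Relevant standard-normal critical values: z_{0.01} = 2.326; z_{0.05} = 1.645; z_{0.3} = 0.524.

n = 39

Fisher's z: C = ½·ln((1+r)/(1−r)) = ½·ln(3.0000) = 0.5493.
n = ((z_{α/2} + z_β)/C)² + 3.
(1.645 + 1.645) / 0.5493 = 3.290 / 0.5493 = 5.989.
n = 5.989² + 3 = 35.87 + 3 = 38.9.
Round up.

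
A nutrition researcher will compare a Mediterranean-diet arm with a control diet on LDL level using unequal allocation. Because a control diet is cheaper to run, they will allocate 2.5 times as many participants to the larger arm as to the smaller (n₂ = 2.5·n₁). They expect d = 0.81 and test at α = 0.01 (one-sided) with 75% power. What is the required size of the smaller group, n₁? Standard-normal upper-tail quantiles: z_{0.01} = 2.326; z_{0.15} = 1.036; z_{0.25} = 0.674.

With allocation ratio k = n₂/n₁ = 2.5, Var(x̄₁−x̄₂) = σ²(1/n₁ + 1/(k·n₁)) = σ²·(k+1)/(k·n₁).
So n₁ = (1 + 1/k)·((z_{α} + z_β)/d)² = 1.400 × (3.000/0.81)².
n₁ = 1.400 × 13.72 = 19.2.
Round up: n₁ = 20, giving n₂ = 2.5 × 20 = 50.

n₁ = 20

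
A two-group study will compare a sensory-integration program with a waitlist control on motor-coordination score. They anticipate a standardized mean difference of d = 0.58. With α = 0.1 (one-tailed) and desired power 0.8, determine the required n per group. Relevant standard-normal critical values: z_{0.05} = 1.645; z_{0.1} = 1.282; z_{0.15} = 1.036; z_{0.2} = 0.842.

n = 27 per group

For two independent groups with equal n: n = 2·((z_{α} + z_β) / d)².
z_{α} + z_β = 1.282 + 0.842 = 2.124.
n = 2 × (2.124 / 0.58)² = 2 × 3.662² = 2 × 13.41 = 26.8.
Round up to the next whole participant.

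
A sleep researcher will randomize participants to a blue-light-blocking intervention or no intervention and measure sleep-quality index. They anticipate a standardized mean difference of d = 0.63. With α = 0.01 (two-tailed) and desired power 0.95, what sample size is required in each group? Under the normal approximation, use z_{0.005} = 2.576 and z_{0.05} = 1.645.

For two independent groups with equal n: n = 2·((z_{α/2} + z_β) / d)².
z_{α/2} + z_β = 2.576 + 1.645 = 4.221.
n = 2 × (4.221 / 0.63)² = 2 × 6.700² = 2 × 44.89 = 89.8.
Round up to the next whole participant.

n = 90 per group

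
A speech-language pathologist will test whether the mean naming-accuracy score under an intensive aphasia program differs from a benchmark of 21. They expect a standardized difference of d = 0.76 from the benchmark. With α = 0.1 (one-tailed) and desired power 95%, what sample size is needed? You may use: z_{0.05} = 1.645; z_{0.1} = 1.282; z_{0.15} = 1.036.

For a one-sample test: n = ((z_{α} + z_β) / d)².
z_{α} + z_β = 1.282 + 1.645 = 2.927.
n = (2.927 / 0.76)² = 3.851² = 14.83.
Round up.

n = 15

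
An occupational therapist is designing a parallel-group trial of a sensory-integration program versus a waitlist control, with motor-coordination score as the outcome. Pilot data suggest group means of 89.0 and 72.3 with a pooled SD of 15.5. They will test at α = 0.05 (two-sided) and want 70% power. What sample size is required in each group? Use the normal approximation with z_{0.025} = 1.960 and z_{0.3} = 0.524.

n = 11 per group

Cohen's d = |M₁ − M₂| / SD_pooled = |89.0 − 72.3| / 15.5 = 16.7 / 15.5 = 1.077.
For two independent groups with equal n: n = 2·((z_{α/2} + z_β) / d)².
z_{α/2} + z_β = 1.960 + 0.524 = 2.484.
n = 2 × (2.484 / 1.077)² = 2 × 2.306² = 2 × 5.32 = 10.6.
Round up to the next whole participant.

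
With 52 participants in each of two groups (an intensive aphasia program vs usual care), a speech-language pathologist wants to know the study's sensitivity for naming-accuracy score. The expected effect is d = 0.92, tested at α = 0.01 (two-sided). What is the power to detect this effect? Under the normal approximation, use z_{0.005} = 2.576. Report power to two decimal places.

power ≈ 0.98

For two equal groups, power = Φ(d·√(n/2) − z_{α/2}).
d·√(n/2) = 0.92 × √(52/2) = 0.92 × 5.099 = 4.691.
z_β = 4.691 − 2.576 = 2.115.
Power = Φ(2.115) = 0.983.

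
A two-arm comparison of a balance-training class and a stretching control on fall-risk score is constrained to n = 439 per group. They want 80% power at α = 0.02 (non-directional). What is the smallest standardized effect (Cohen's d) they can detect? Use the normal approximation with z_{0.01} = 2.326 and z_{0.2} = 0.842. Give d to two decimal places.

d_min ≈ 0.21

For two independent groups of n = 439 each: d_min = (z_{α/2} + z_β)·√(2/n).
z-sum = 2.326 + 0.842 = 3.168.
d_min = 3.168 × √(2/439) = 3.168 × 0.0675 = 0.214.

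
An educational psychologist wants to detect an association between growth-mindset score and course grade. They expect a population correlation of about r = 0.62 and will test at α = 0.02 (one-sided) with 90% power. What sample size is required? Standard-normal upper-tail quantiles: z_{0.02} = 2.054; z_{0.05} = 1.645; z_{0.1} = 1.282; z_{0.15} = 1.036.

Fisher's z: C = ½·ln((1+r)/(1−r)) = ½·ln(4.2632) = 0.7250.
n = ((z_{α} + z_β)/C)² + 3.
(2.054 + 1.282) / 0.7250 = 3.336 / 0.7250 = 4.601.
n = 4.601² + 3 = 21.17 + 3 = 24.2.
Round up.

n = 25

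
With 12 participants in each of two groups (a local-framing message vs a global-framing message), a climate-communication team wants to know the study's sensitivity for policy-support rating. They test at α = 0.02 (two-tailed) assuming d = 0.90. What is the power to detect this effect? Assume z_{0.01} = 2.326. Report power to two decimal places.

For two equal groups, power = Φ(d·√(n/2) − z_{α/2}).
d·√(n/2) = 0.90 × √(12/2) = 0.90 × 2.449 = 2.205.
z_β = 2.205 − 2.326 = -0.121.
Power = Φ(-0.121) = 0.452.

power ≈ 0.45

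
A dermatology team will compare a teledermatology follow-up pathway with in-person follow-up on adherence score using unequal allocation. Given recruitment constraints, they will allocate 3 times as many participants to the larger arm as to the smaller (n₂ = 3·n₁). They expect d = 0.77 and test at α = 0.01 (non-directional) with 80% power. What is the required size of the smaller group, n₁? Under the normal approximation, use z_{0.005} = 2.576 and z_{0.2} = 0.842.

n₁ = 27

With allocation ratio k = n₂/n₁ = 3, Var(x̄₁−x̄₂) = σ²(1/n₁ + 1/(k·n₁)) = σ²·(k+1)/(k·n₁).
So n₁ = (1 + 1/k)·((z_{α/2} + z_β)/d)² = 1.333 × (3.418/0.77)².
n₁ = 1.333 × 19.70 = 26.3.
Round up: n₁ = 27, giving n₂ = 3 × 27 = 81.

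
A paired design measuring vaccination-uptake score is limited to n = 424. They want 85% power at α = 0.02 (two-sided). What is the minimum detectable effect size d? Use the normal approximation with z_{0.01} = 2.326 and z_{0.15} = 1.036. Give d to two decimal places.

For a single sample (or paired design) of n = 424: d_min = (z_{α/2} + z_β)/√n.
z-sum = 2.326 + 1.036 = 3.362.
d_min = 3.362 / √424 = 3.362 / 20.591 = 0.163.

d_min ≈ 0.16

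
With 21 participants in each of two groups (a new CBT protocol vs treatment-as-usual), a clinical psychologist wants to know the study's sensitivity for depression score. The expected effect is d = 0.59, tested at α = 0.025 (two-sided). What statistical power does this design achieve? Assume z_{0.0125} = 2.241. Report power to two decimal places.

power ≈ 0.37

For two equal groups, power = Φ(d·√(n/2) − z_{α/2}).
d·√(n/2) = 0.59 × √(21/2) = 0.59 × 3.240 = 1.912.
z_β = 1.912 − 2.241 = -0.329.
Power = Φ(-0.329) = 0.371.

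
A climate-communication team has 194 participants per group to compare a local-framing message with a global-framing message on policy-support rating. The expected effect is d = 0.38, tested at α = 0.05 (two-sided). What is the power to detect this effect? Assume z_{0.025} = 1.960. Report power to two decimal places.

power ≈ 0.96

For two equal groups, power = Φ(d·√(n/2) − z_{α/2}).
d·√(n/2) = 0.38 × √(194/2) = 0.38 × 9.849 = 3.743.
z_β = 3.743 − 1.960 = 1.783.
Power = Φ(1.783) = 0.963.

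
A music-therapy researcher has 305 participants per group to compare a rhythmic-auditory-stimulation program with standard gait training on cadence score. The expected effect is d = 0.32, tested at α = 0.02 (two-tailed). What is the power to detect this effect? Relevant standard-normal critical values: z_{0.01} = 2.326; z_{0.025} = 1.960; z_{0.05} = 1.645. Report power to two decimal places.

For two equal groups, power = Φ(d·√(n/2) − z_{α/2}).
d·√(n/2) = 0.32 × √(305/2) = 0.32 × 12.349 = 3.952.
z_β = 3.952 − 2.326 = 1.626.
Power = Φ(1.626) = 0.948.

power ≈ 0.95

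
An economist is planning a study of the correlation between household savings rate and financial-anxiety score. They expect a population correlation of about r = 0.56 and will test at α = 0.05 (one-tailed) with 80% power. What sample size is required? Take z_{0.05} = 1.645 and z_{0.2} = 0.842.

n = 19

Fisher's z: C = ½·ln((1+r)/(1−r)) = ½·ln(3.5455) = 0.6328.
n = ((z_{α} + z_β)/C)² + 3.
(1.645 + 0.842) / 0.6328 = 2.487 / 0.6328 = 3.930.
n = 3.930² + 3 = 15.45 + 3 = 18.4.
Round up.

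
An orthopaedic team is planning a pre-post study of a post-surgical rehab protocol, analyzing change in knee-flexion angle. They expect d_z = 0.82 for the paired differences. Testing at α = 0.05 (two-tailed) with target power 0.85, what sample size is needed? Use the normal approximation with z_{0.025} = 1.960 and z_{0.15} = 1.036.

For a paired (one-sample on differences) test: n = ((z_{α/2} + z_β) / d)².
z_{α/2} + z_β = 1.960 + 1.036 = 2.996.
n = (2.996 / 0.82)² = 3.654² = 13.35.
Round up.

n = 14 pairs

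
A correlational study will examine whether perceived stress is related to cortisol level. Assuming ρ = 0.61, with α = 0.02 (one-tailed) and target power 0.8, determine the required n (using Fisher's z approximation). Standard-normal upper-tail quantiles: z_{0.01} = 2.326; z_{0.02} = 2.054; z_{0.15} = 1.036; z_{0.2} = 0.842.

Fisher's z: C = ½·ln((1+r)/(1−r)) = ½·ln(4.1282) = 0.7089.
n = ((z_{α} + z_β)/C)² + 3.
(2.054 + 0.842) / 0.7089 = 2.896 / 0.7089 = 4.085.
n = 4.085² + 3 = 16.69 + 3 = 19.7.
Round up.

n = 20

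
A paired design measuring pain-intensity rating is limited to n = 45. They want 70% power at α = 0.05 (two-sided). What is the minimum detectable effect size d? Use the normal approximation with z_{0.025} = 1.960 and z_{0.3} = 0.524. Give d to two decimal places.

d_min ≈ 0.37

For a single sample (or paired design) of n = 45: d_min = (z_{α/2} + z_β)/√n.
z-sum = 1.960 + 0.524 = 2.484.
d_min = 2.484 / √45 = 2.484 / 6.708 = 0.370.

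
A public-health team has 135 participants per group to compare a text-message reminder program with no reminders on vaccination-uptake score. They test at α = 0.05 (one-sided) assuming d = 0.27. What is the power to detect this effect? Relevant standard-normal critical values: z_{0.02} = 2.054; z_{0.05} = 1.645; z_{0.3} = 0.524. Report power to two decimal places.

power ≈ 0.72

For two equal groups, power = Φ(d·√(n/2) − z_{α}).
d·√(n/2) = 0.27 × √(135/2) = 0.27 × 8.216 = 2.218.
z_β = 2.218 − 1.645 = 0.573.
Power = Φ(0.573) = 0.717.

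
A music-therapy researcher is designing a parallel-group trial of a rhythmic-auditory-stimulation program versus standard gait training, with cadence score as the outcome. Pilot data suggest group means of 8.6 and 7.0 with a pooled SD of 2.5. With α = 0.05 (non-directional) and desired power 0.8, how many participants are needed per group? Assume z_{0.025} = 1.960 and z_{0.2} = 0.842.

Cohen's d = |M₁ − M₂| / SD_pooled = |8.6 − 7.0| / 2.5 = 1.6 / 2.5 = 0.640.
For two independent groups with equal n: n = 2·((z_{α/2} + z_β) / d)².
z_{α/2} + z_β = 1.960 + 0.842 = 2.802.
n = 2 × (2.802 / 0.640)² = 2 × 4.378² = 2 × 19.17 = 38.3.
Round up to the next whole participant.

n = 39 per group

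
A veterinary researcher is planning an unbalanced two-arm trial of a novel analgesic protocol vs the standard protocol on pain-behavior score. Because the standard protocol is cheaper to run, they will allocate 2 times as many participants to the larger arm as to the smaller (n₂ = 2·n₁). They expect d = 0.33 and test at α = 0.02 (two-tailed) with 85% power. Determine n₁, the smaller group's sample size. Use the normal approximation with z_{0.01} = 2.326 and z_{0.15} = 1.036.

n₁ = 156

With allocation ratio k = n₂/n₁ = 2, Var(x̄₁−x̄₂) = σ²(1/n₁ + 1/(k·n₁)) = σ²·(k+1)/(k·n₁).
So n₁ = (1 + 1/k)·((z_{α/2} + z_β)/d)² = 1.500 × (3.362/0.33)².
n₁ = 1.500 × 103.79 = 155.7.
Round up: n₁ = 156, giving n₂ = 2 × 156 = 312.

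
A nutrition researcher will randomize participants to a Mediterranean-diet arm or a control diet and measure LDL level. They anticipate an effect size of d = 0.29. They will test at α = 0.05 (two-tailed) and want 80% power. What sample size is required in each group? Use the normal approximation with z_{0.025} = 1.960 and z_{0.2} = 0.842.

For two independent groups with equal n: n = 2·((z_{α/2} + z_β) / d)².
z_{α/2} + z_β = 1.960 + 0.842 = 2.802.
n = 2 × (2.802 / 0.29)² = 2 × 9.662² = 2 × 93.36 = 186.7.
Round up to the next whole participant.

n = 187 per group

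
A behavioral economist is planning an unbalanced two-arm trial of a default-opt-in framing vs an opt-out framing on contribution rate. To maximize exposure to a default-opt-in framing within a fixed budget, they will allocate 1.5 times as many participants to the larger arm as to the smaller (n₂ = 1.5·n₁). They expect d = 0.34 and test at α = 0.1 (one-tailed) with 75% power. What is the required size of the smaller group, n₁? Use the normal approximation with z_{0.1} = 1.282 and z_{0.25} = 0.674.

With allocation ratio k = n₂/n₁ = 1.5, Var(x̄₁−x̄₂) = σ²(1/n₁ + 1/(k·n₁)) = σ²·(k+1)/(k·n₁).
So n₁ = (1 + 1/k)·((z_{α} + z_β)/d)² = 1.667 × (1.956/0.34)².
n₁ = 1.667 × 33.10 = 55.2.
Round up: n₁ = 56, giving n₂ = 1.5 × 56 = 84.

n₁ = 56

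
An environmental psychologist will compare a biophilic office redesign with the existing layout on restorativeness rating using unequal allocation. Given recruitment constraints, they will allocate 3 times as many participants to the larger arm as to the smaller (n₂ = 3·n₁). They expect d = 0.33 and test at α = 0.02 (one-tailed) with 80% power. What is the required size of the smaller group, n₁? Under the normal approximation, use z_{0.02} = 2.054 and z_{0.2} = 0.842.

With allocation ratio k = n₂/n₁ = 3, Var(x̄₁−x̄₂) = σ²(1/n₁ + 1/(k·n₁)) = σ²·(k+1)/(k·n₁).
So n₁ = (1 + 1/k)·((z_{α} + z_β)/d)² = 1.333 × (2.896/0.33)².
n₁ = 1.333 × 77.01 = 102.7.
Round up: n₁ = 103, giving n₂ = 3 × 103 = 309.

n₁ = 103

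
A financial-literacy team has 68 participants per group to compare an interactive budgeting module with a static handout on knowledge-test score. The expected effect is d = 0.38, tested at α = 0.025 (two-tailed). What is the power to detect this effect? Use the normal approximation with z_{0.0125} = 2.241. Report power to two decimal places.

For two equal groups, power = Φ(d·√(n/2) − z_{α/2}).
d·√(n/2) = 0.38 × √(68/2) = 0.38 × 5.831 = 2.216.
z_β = 2.216 − 2.241 = -0.025.
Power = Φ(-0.025) = 0.490.

power ≈ 0.49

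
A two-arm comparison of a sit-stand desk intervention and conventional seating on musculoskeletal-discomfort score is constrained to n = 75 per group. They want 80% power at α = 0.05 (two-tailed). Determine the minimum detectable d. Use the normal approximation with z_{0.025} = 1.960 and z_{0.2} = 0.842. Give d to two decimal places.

For two independent groups of n = 75 each: d_min = (z_{α/2} + z_β)·√(2/n).
z-sum = 1.960 + 0.842 = 2.802.
d_min = 2.802 × √(2/75) = 2.802 × 0.1633 = 0.458.

d_min ≈ 0.46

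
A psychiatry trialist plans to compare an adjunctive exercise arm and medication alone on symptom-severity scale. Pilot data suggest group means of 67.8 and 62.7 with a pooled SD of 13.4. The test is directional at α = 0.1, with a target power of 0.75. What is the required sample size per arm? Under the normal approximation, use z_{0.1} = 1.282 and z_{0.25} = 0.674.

Cohen's d = |M₁ − M₂| / SD_pooled = |67.8 − 62.7| / 13.4 = 5.1 / 13.4 = 0.381.
For two independent groups with equal n: n = 2·((z_{α} + z_β) / d)².
z_{α} + z_β = 1.282 + 0.674 = 1.956.
n = 2 × (1.956 / 0.381)² = 2 × 5.134² = 2 × 26.36 = 52.7.
Round up to the next whole participant.

n = 53 per group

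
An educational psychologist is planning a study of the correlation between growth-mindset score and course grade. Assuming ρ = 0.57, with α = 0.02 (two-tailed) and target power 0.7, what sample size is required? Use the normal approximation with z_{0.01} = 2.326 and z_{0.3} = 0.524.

Fisher's z: C = ½·ln((1+r)/(1−r)) = ½·ln(3.6512) = 0.6475.
n = ((z_{α/2} + z_β)/C)² + 3.
(2.326 + 0.524) / 0.6475 = 2.850 / 0.6475 = 4.402.
n = 4.402² + 3 = 19.37 + 3 = 22.4.
Round up.

n = 23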